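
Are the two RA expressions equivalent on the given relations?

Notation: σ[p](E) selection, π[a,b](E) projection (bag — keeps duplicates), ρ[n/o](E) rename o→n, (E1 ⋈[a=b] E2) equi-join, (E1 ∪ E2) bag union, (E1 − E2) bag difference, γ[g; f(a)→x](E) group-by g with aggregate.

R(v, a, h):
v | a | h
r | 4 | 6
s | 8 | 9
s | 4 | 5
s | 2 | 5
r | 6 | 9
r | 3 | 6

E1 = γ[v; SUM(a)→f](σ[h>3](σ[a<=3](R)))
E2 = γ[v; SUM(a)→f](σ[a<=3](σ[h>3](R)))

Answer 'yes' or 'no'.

E1 subexpression sizes:
  R → 6
  σ[a<=3](R) → 2
  σ[h>3](σ[a<=3](R)) → 2
  γ[v; SUM(a)→f](σ[h>3](σ[a<=3](R))) → 2
E2 subexpression sizes:
  R → 6
  σ[h>3](R) → 6
  σ[a<=3](σ[h>3](R)) → 2
  γ[v; SUM(a)→f](σ[a<=3](σ[h>3](R))) → 2

E1 and E2 produce the same multiset:
v | f
r | 3
s | 2

yes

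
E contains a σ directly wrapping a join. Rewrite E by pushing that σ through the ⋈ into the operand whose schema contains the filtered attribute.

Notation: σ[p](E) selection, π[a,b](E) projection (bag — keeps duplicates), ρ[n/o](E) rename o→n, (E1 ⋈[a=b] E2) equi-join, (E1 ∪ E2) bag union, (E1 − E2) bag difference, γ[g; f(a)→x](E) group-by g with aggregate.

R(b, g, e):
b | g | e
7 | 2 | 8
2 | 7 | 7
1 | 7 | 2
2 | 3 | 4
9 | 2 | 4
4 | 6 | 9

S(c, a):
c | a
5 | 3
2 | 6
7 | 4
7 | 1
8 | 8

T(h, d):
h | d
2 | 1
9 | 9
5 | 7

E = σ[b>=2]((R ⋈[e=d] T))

σ filters on b, owned by the left side.
E' = (σ[b>=2](R) ⋈[e=d] T)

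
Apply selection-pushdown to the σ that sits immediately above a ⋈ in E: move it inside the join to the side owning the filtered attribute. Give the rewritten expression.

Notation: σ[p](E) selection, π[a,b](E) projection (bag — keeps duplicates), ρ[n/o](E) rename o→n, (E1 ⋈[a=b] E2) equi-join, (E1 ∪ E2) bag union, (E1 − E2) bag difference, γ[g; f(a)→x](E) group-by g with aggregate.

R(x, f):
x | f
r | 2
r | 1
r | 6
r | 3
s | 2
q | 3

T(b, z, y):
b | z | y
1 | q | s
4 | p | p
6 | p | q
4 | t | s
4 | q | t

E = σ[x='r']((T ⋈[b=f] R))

σ filters on x, owned by the right side.
E' = (T ⋈[b=f] σ[x='r'](R))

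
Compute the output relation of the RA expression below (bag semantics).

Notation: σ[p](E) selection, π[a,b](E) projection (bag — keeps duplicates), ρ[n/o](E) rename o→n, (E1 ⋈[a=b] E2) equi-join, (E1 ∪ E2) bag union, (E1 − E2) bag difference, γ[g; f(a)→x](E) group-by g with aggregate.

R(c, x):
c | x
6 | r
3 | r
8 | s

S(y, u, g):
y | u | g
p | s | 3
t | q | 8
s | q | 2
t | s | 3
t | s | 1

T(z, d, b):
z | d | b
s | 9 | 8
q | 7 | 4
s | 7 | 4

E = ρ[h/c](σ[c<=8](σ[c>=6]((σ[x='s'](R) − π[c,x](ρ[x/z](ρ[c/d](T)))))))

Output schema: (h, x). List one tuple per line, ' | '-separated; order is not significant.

Row counts bottom-up:
  R → 3
  σ[x='s'](R) → 1
  T → 3
  ρ[c/d](T) → 3
  ρ[x/z](ρ[c/d](T)) → 3
  π[c,x](ρ[x/z](ρ[c/d](T))) → 3
  (σ[x='s'](R) − π[c,x](ρ[x/z](ρ[c/d](T)))) → 1
  σ[c>=6]((σ[x='s'](R) − π[c,x](ρ[x/z](ρ[c/d](T))))) → 1
  σ[c<=8](σ[c>=6]((σ[x='s'](R) − π[c,x](ρ[x/z](ρ[c/d](T)))))) → 1
  ρ[h/c](σ[c<=8](σ[c>=6]((σ[x='s'](R) − π[c,x](ρ[x/z](ρ[c/d](T))))))) → 1

== RESULT ==
h | x
8 | s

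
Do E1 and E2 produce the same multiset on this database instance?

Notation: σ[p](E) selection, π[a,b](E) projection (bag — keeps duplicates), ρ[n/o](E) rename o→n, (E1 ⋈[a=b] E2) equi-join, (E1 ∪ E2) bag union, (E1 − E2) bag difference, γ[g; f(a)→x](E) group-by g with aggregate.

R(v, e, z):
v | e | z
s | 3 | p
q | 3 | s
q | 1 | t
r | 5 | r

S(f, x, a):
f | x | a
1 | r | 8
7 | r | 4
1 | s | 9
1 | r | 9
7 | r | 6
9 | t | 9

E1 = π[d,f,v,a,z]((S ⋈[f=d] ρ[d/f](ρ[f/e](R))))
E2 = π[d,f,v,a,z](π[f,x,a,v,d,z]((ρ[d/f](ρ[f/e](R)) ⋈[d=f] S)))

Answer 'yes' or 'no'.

E1 row counts bottom-up:
  S → 6
  R → 4
  ρ[f/e](R) → 4
  ρ[d/f](ρ[f/e](R)) → 4
  (S ⋈[f=d] ρ[d/f](ρ[f/e](R))) → 3
  π[d,f,v,a,z]((S ⋈[f=d] ρ[d/f](ρ[f/e](R)))) → 3
E2 row counts bottom-up:
  R → 4
  ρ[f/e](R) → 4
  ρ[d/f](ρ[f/e](R)) → 4
  S → 6
  (ρ[d/f](ρ[f/e](R)) ⋈[d=f] S) → 3
  π[f,x,a,v,d,z]((ρ[d/f](ρ[f/e](R)) ⋈[d=f] S)) → 3
  π[d,f,v,a,z](π[f,x,a,v,d,z]((ρ[d/f](ρ[f/e](R)) ⋈[d=f] S))) → 3

E1 and E2 produce the same multiset:
d | f | v | a | z
1 | 1 | q | 8 | t
1 | 1 | q | 9 | t
1 | 1 | q | 9 | t

yes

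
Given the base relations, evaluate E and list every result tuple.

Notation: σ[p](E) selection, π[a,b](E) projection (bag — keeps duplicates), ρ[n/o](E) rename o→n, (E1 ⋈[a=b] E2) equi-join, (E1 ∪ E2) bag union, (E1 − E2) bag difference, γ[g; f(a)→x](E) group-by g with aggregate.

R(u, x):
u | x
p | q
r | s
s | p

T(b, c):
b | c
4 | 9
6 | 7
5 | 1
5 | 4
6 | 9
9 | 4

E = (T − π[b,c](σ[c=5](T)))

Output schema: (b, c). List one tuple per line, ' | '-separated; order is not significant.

Stepwise |·|:
  T → 6
  T → 6
  σ[c=5](T) → 0
  π[b,c](σ[c=5](T)) → 0
  (T − π[b,c](σ[c=5](T))) → 6

== RESULT ==
b | c
4 | 9
5 | 1
5 | 4
6 | 7
6 | 9
9 | 4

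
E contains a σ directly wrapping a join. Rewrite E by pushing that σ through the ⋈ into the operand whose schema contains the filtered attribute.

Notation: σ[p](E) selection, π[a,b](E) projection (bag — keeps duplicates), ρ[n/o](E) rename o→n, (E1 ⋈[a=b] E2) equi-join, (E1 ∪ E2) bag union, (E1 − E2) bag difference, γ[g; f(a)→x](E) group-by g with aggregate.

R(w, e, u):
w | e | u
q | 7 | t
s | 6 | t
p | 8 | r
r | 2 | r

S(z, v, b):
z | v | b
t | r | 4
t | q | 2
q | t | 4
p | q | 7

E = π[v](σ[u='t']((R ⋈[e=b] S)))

σ filters on u, owned by the left side.
E' = π[v]((σ[u='t'](R) ⋈[e=b] S))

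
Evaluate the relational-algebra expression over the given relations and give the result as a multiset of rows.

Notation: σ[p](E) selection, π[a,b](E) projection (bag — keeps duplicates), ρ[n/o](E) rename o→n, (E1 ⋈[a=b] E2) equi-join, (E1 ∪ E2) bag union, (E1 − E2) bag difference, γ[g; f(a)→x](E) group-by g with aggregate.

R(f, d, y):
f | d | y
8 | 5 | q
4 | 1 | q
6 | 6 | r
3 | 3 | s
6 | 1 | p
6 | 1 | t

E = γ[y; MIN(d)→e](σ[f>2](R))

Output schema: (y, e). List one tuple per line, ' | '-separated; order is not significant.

Subexpression sizes:
  R → 6
  σ[f>2](R) → 6
  γ[y; MIN(d)→e](σ[f>2](R)) → 5

== RESULT ==
y | e
p | 1
q | 1
r | 6
s | 3
t | 1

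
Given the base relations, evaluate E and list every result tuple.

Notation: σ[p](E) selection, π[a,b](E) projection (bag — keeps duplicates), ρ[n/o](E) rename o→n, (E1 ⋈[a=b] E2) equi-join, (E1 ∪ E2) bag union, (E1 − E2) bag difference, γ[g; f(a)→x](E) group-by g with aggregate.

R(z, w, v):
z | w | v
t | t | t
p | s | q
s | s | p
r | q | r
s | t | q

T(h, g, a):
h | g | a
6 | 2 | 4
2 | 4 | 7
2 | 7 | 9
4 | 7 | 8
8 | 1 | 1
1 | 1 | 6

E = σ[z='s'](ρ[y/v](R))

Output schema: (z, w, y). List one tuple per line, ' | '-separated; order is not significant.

Stepwise |·|:
  R → 5
  ρ[y/v](R) → 5
  σ[z='s'](ρ[y/v](R)) → 2

== RESULT ==
z | w | y
s | s | p
s | t | q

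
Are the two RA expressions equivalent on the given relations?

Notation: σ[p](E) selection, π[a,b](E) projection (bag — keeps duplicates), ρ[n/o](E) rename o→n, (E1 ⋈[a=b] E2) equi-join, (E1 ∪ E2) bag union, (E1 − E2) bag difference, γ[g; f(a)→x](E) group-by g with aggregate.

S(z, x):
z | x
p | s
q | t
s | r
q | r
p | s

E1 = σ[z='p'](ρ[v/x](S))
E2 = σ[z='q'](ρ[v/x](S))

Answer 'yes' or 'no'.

E1 subexpression sizes:
  S → 5
  ρ[v/x](S) → 5
  σ[z='p'](ρ[v/x](S)) → 2
E2 subexpression sizes:
  S → 5
  ρ[v/x](S) → 5
  σ[z='q'](ρ[v/x](S)) → 2

E1 result:
z | v
p | s
p | s
E2 result:
z | v
q | r
q | t
Witness: ('q', 't') appears 0× in E1 but 1× in E2.

no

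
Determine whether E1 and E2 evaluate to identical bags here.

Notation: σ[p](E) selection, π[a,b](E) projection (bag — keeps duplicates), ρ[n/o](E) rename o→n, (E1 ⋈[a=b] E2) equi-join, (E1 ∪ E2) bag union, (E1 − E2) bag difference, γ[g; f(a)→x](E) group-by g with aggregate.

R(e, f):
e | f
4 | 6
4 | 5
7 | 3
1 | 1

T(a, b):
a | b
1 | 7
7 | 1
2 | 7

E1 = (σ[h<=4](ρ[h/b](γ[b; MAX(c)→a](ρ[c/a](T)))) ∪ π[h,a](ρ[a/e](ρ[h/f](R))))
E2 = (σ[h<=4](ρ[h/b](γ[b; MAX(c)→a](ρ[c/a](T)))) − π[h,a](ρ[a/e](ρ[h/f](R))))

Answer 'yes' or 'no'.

E1 subexpression sizes:
  T → 3
  ρ[c/a](T) → 3
  γ[b; MAX(c)→a](ρ[c/a](T)) → 2
  ρ[h/b](γ[b; MAX(c)→a](ρ[c/a](T))) → 2
  σ[h<=4](ρ[h/b](γ[b; MAX(c)→a](ρ[c/a](T)))) → 1
  R → 4
  ρ[h/f](R) → 4
  ρ[a/e](ρ[h/f](R)) → 4
  π[h,a](ρ[a/e](ρ[h/f](R))) → 4
  (σ[h<=4](ρ[h/b](γ[b; MAX(c)→a](ρ[c/a](T)))) ∪ π[h,a](ρ[a/e](ρ[h/f](R)))) → 5
E2 subexpression sizes:
  T → 3
  ρ[c/a](T) → 3
  γ[b; MAX(c)→a](ρ[c/a](T)) → 2
  ρ[h/b](γ[b; MAX(c)→a](ρ[c/a](T))) → 2
  σ[h<=4](ρ[h/b](γ[b; MAX(c)→a](ρ[c/a](T)))) → 1
  R → 4
  ρ[h/f](R) → 4
  ρ[a/e](ρ[h/f](R)) → 4
  π[h,a](ρ[a/e](ρ[h/f](R))) → 4
  (σ[h<=4](ρ[h/b](γ[b; MAX(c)→a](ρ[c/a](T)))) − π[h,a](ρ[a/e](ρ[h/f](R)))) → 1

E1 result:
h | a
1 | 1
1 | 7
3 | 7
5 | 4
6 | 4
E2 result:
h | a
1 | 7
Witness: (3, 7) appears 1× in E1 but 0× in E2.

no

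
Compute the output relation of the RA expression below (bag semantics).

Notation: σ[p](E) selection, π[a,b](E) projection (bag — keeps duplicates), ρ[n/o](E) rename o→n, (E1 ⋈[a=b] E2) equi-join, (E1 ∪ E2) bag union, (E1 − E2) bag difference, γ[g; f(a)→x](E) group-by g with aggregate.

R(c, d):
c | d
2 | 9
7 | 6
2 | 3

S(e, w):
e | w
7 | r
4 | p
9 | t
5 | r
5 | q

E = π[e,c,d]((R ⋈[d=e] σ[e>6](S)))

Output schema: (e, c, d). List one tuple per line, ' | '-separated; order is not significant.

Subexpression sizes:
  R → 3
  S → 5
  σ[e>6](S) → 2
  (R ⋈[d=e] σ[e>6](S)) → 1
  π[e,c,d]((R ⋈[d=e] σ[e>6](S))) → 1

== RESULT ==
e | c | d
9 | 2 | 9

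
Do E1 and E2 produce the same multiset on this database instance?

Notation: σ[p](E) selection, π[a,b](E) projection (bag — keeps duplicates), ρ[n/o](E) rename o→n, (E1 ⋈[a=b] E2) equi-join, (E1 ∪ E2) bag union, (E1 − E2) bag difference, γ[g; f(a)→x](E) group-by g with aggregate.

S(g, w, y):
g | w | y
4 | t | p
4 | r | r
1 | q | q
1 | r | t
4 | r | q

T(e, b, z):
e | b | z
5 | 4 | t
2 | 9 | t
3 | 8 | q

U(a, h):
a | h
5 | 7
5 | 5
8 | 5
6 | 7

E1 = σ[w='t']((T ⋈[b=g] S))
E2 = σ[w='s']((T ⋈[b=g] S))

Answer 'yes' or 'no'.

E1 subexpression sizes:
  T → 3
  S → 5
  (T ⋈[b=g] S) → 3
  σ[w='t']((T ⋈[b=g] S)) → 1
E2 subexpression sizes:
  T → 3
  S → 5
  (T ⋈[b=g] S) → 3
  σ[w='s']((T ⋈[b=g] S)) → 0

E1 result:
e | b | z | g | w | y
5 | 4 | t | 4 | t | p
E2 result:
e | b | z | g | w | y
(0 rows)
Witness: (5, 4, 't', 4, 't', 'p') appears 1× in E1 but 0× in E2.

no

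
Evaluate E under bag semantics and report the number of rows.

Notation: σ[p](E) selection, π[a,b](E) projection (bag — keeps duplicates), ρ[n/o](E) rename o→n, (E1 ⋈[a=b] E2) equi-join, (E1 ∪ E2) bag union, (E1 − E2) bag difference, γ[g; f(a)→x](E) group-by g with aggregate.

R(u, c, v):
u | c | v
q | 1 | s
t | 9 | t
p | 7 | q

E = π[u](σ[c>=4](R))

Subexpression sizes:
  R → 3
  σ[c>=4](R) → 2
  π[u](σ[c>=4](R)) → 2

|E| = 2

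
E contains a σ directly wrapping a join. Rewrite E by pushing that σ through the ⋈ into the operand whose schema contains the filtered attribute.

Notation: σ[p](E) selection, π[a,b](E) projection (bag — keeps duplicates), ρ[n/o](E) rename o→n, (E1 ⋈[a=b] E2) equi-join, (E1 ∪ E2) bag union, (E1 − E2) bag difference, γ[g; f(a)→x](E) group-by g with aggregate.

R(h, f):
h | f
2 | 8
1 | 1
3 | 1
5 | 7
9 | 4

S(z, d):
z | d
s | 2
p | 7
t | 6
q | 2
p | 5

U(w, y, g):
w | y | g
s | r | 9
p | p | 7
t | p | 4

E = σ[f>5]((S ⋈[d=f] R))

σ filters on f, owned by the right side.
E' = (S ⋈[d=f] σ[f>5](R))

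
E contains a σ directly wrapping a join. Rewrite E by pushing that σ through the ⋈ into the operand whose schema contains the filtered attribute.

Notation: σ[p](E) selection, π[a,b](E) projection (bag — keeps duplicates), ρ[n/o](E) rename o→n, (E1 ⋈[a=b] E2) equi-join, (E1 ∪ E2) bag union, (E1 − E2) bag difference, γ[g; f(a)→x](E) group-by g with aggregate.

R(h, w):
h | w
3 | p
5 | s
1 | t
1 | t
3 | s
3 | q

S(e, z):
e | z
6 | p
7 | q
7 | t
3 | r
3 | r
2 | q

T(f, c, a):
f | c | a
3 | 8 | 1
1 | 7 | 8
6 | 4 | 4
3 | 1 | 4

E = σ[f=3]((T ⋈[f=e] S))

σ filters on f, owned by the left side.
E' = (σ[f=3](T) ⋈[f=e] S)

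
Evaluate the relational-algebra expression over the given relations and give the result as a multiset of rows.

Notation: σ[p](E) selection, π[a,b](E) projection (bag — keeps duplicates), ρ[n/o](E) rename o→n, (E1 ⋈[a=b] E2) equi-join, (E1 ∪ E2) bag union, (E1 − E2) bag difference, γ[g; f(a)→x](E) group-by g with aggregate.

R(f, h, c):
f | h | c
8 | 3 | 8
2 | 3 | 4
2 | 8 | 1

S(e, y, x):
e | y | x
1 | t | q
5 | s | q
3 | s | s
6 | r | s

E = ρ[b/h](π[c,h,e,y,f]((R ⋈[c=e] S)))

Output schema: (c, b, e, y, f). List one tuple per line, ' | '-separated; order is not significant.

Stepwise |·|:
  R → 3
  S → 4
  (R ⋈[c=e] S) → 1
  π[c,h,e,y,f]((R ⋈[c=e] S)) → 1
  ρ[b/h](π[c,h,e,y,f]((R ⋈[c=e] S))) → 1

== RESULT ==
c | b | e | y | f
1 | 8 | 1 | t | 2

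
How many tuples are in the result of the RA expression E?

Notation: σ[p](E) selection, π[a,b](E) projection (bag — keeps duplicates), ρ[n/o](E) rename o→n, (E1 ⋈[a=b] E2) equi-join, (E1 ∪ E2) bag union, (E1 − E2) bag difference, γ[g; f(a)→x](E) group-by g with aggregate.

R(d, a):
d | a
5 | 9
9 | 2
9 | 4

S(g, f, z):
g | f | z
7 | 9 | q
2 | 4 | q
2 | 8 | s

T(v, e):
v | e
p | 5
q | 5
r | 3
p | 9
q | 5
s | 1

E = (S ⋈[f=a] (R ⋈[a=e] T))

Row counts bottom-up:
  S → 3
  R → 3
  T → 6
  (R ⋈[a=e] T) → 1
  (S ⋈[f=a] (R ⋈[a=e] T)) → 1

|E| = 1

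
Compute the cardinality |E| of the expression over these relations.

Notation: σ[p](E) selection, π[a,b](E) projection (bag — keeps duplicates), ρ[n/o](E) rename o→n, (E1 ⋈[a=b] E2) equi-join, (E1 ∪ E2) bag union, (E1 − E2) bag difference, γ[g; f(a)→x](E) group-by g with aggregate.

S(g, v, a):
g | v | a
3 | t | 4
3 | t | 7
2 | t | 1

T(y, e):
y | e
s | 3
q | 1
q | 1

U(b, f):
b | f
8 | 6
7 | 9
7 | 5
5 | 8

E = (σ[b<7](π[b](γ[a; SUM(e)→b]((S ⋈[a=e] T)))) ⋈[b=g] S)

Row counts bottom-up:
  S → 3
  T → 3
  (S ⋈[a=e] T) → 2
  γ[a; SUM(e)→b]((S ⋈[a=e] T)) → 1
  π[b](γ[a; SUM(e)→b]((S ⋈[a=e] T))) → 1
  σ[b<7](π[b](γ[a; SUM(e)→b]((S ⋈[a=e] T)))) → 1
  S → 3
  (σ[b<7](π[b](γ[a; SUM(e)→b]((S ⋈[a=e] T)))) ⋈[b=g] S) → 1

|E| = 1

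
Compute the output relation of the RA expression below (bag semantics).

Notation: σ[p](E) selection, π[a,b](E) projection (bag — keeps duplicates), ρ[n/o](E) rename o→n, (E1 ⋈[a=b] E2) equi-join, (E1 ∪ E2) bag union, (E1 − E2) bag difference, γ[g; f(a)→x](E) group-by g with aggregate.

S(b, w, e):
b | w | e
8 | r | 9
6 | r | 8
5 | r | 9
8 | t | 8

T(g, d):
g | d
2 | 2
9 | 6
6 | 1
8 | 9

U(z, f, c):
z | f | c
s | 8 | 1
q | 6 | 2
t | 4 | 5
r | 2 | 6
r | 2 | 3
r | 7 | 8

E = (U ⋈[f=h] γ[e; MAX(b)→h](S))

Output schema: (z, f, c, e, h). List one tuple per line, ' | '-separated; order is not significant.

Row counts bottom-up:
  U → 6
  S → 4
  γ[e; MAX(b)→h](S) → 2
  (U ⋈[f=h] γ[e; MAX(b)→h](S)) → 2

== RESULT ==
z | f | c | e | h
s | 8 | 1 | 8 | 8
s | 8 | 1 | 9 | 8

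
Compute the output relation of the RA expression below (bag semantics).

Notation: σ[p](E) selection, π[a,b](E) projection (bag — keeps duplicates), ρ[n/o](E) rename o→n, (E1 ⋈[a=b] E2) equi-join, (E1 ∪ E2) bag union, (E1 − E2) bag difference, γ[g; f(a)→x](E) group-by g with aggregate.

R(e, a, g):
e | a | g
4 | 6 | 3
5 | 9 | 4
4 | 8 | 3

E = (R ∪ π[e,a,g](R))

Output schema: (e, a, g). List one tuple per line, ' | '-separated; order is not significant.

Stepwise |·|:
  R → 3
  R → 3
  π[e,a,g](R) → 3
  (R ∪ π[e,a,g](R)) → 6

== RESULT ==
e | a | g
4 | 6 | 3
4 | 6 | 3
4 | 8 | 3
4 | 8 | 3
5 | 9 | 4
5 | 9 | 4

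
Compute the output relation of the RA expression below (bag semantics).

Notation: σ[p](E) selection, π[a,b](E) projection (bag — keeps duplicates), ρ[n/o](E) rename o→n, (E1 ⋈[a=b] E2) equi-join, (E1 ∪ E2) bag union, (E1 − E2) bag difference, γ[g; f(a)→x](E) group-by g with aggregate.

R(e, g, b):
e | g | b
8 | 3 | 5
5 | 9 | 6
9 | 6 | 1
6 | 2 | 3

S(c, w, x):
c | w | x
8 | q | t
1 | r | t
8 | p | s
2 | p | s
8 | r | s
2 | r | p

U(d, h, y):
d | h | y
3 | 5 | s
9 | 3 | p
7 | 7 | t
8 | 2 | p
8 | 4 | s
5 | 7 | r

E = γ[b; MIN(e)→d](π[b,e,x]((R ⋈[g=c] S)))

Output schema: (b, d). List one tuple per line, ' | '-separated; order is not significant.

Per-node cardinality:
  R → 4
  S → 6
  (R ⋈[g=c] S) → 2
  π[b,e,x]((R ⋈[g=c] S)) → 2
  γ[b; MIN(e)→d](π[b,e,x]((R ⋈[g=c] S))) → 1

== RESULT ==
b | d
3 | 6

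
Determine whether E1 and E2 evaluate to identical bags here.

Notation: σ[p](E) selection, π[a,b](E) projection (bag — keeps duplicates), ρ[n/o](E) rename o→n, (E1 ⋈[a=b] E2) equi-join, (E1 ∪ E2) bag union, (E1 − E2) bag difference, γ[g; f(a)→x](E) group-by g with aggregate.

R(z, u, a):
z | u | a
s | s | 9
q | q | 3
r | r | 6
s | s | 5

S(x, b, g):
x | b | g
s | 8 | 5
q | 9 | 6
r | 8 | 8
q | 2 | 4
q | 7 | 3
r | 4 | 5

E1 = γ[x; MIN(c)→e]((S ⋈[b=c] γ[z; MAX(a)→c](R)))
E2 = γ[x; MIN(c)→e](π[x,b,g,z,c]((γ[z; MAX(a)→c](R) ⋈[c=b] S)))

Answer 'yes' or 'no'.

E1 stepwise |·|:
  S → 6
  R → 4
  γ[z; MAX(a)→c](R) → 3
  (S ⋈[b=c] γ[z; MAX(a)→c](R)) → 1
  γ[x; MIN(c)→e]((S ⋈[b=c] γ[z; MAX(a)→c](R))) → 1
E2 stepwise |·|:
  R → 4
  γ[z; MAX(a)→c](R) → 3
  S → 6
  (γ[z; MAX(a)→c](R) ⋈[c=b] S) → 1
  π[x,b,g,z,c]((γ[z; MAX(a)→c](R) ⋈[c=b] S)) → 1
  γ[x; MIN(c)→e](π[x,b,g,z,c]((γ[z; MAX(a)→c](R) ⋈[c=b] S))) → 1

E1 and E2 produce the same multiset:
x | e
q | 9

yes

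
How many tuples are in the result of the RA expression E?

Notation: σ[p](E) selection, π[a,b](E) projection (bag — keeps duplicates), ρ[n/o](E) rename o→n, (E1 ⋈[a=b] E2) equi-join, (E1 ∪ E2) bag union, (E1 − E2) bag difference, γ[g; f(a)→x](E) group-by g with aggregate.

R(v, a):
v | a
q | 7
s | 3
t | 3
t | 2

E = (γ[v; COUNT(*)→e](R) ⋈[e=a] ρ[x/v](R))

Subexpression sizes:
  R → 4
  γ[v; COUNT(*)→e](R) → 3
  R → 4
  ρ[x/v](R) → 4
  (γ[v; COUNT(*)→e](R) ⋈[e=a] ρ[x/v](R)) → 1

|E| = 1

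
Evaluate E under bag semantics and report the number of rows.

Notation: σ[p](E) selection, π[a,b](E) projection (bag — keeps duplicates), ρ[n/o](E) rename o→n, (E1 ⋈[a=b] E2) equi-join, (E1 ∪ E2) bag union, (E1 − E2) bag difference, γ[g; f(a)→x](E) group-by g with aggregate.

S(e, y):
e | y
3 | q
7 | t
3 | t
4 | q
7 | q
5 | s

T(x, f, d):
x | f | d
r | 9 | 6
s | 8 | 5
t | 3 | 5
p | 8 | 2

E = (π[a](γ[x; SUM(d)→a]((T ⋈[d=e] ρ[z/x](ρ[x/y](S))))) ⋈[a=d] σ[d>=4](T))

Row counts bottom-up:
  T → 4
  S → 6
  ρ[x/y](S) → 6
  ρ[z/x](ρ[x/y](S)) → 6
  (T ⋈[d=e] ρ[z/x](ρ[x/y](S))) → 2
  γ[x; SUM(d)→a]((T ⋈[d=e] ρ[z/x](ρ[x/y](S)))) → 2
  π[a](γ[x; SUM(d)→a]((T ⋈[d=e] ρ[z/x](ρ[x/y](S))))) → 2
  T → 4
  σ[d>=4](T) → 3
  (π[a](γ[x; SUM(d)→a]((T ⋈[d=e] ρ[z/x](ρ[x/y](S))))) ⋈[a=d] σ[d>=4](T)) → 4

|E| = 4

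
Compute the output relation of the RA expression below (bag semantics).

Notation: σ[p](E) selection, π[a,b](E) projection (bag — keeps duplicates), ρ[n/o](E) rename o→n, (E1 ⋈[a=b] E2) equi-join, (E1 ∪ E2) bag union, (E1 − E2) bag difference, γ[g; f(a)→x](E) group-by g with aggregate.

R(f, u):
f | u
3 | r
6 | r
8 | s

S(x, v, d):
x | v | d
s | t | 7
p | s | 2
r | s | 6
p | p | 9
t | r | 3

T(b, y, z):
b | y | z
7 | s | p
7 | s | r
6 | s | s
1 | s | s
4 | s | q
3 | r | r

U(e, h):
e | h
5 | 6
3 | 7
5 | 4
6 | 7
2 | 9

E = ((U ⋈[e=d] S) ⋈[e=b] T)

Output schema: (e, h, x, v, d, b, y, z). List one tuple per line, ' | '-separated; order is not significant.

Row counts bottom-up:
  U → 5
  S → 5
  (U ⋈[e=d] S) → 3
  T → 6
  ((U ⋈[e=d] S) ⋈[e=b] T) → 2

== RESULT ==
e | h | x | v | d | b | y | z
3 | 7 | t | r | 3 | 3 | r | r
6 | 7 | r | s | 6 | 6 | s | s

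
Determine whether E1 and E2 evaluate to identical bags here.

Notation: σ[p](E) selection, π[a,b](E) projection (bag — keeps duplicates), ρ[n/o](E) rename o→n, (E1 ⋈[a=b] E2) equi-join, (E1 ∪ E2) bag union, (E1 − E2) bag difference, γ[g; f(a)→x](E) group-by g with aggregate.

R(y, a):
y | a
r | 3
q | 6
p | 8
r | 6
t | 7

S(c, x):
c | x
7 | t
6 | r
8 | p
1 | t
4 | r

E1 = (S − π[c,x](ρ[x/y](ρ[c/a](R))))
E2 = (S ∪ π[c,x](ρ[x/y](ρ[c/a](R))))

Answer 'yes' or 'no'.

E1 per-node cardinality:
  S → 5
  R → 5
  ρ[c/a](R) → 5
  ρ[x/y](ρ[c/a](R)) → 5
  π[c,x](ρ[x/y](ρ[c/a](R))) → 5
  (S − π[c,x](ρ[x/y](ρ[c/a](R)))) → 2
E2 per-node cardinality:
  S → 5
  R → 5
  ρ[c/a](R) → 5
  ρ[x/y](ρ[c/a](R)) → 5
  π[c,x](ρ[x/y](ρ[c/a](R))) → 5
  (S ∪ π[c,x](ρ[x/y](ρ[c/a](R)))) → 10

E1 result:
c | x
1 | t
4 | r
E2 result:
c | x
1 | t
3 | r
4 | r
6 | q
6 | r
6 | r
7 | t
7 | t
8 | p
8 | p
Witness: (6, 'q') appears 0× in E1 but 1× in E2.

no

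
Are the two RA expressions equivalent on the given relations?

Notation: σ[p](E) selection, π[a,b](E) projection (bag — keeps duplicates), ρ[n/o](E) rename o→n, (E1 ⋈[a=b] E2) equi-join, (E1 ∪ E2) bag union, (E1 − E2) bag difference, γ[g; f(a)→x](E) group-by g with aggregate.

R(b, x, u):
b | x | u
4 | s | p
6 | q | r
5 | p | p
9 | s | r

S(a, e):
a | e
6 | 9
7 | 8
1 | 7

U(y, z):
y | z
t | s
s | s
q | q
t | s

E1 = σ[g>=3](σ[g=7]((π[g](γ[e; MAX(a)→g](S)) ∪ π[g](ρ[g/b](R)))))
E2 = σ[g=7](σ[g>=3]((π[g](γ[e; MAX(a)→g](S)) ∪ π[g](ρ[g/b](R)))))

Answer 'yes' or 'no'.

E1 row counts bottom-up:
  S → 3
  γ[e; MAX(a)→g](S) → 3
  π[g](γ[e; MAX(a)→g](S)) → 3
  R → 4
  ρ[g/b](R) → 4
  π[g](ρ[g/b](R)) → 4
  (π[g](γ[e; MAX(a)→g](S)) ∪ π[g](ρ[g/b](R))) → 7
  σ[g=7]((π[g](γ[e; MAX(a)→g](S)) ∪ π[g](ρ[g/b](R)))) → 1
  σ[g>=3](σ[g=7]((π[g](γ[e; MAX(a)→g](S)) ∪ π[g](ρ[g/b](R))))) → 1
E2 row counts bottom-up:
  S → 3
  γ[e; MAX(a)→g](S) → 3
  π[g](γ[e; MAX(a)→g](S)) → 3
  R → 4
  ρ[g/b](R) → 4
  π[g](ρ[g/b](R)) → 4
  (π[g](γ[e; MAX(a)→g](S)) ∪ π[g](ρ[g/b](R))) → 7
  σ[g>=3]((π[g](γ[e; MAX(a)→g](S)) ∪ π[g](ρ[g/b](R)))) → 6
  σ[g=7](σ[g>=3]((π[g](γ[e; MAX(a)→g](S)) ∪ π[g](ρ[g/b](R))))) → 1

E1 and E2 produce the same multiset:
g
7

yes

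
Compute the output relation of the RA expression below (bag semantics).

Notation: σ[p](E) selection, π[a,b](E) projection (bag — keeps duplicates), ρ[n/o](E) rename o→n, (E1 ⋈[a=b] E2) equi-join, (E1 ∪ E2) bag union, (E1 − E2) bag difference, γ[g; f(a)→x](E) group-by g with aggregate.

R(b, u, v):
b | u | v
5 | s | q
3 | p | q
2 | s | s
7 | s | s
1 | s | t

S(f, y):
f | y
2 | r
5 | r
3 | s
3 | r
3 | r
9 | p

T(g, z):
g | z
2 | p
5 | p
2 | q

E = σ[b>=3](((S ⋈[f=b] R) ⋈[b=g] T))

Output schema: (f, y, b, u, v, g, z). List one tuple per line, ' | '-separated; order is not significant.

Stepwise |·|:
  S → 6
  R → 5
  (S ⋈[f=b] R) → 5
  T → 3
  ((S ⋈[f=b] R) ⋈[b=g] T) → 3
  σ[b>=3](((S ⋈[f=b] R) ⋈[b=g] T)) → 1

== RESULT ==
f | y | b | u | v | g | z
5 | r | 5 | s | q | 5 | p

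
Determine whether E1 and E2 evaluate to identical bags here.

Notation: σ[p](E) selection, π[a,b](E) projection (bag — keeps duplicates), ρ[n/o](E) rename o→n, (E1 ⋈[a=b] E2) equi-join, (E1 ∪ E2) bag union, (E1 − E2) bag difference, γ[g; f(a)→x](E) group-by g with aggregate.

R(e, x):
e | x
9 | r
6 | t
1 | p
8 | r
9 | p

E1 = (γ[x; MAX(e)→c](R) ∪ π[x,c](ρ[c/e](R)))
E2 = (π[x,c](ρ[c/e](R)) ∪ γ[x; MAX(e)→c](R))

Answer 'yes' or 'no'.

E1 per-node cardinality:
  R → 5
  γ[x; MAX(e)→c](R) → 3
  R → 5
  ρ[c/e](R) → 5
  π[x,c](ρ[c/e](R)) → 5
  (γ[x; MAX(e)→c](R) ∪ π[x,c](ρ[c/e](R))) → 8
E2 per-node cardinality:
  R → 5
  ρ[c/e](R) → 5
  π[x,c](ρ[c/e](R)) → 5
  R → 5
  γ[x; MAX(e)→c](R) → 3
  (π[x,c](ρ[c/e](R)) ∪ γ[x; MAX(e)→c](R)) → 8

E1 and E2 produce the same multiset:
x | c
p | 1
p | 9
p | 9
r | 8
r | 9
r | 9
t | 6
t | 6

yes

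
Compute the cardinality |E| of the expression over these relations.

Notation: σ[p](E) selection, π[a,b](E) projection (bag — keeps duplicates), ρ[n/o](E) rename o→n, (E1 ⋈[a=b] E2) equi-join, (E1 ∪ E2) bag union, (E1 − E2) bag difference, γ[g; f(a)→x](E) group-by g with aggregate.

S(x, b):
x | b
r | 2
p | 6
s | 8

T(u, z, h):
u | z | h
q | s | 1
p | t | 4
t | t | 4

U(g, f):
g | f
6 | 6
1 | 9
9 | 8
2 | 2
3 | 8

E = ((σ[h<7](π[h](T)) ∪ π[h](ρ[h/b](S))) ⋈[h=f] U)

Subexpression sizes:
  T → 3
  π[h](T) → 3
  σ[h<7](π[h](T)) → 3
  S → 3
  ρ[h/b](S) → 3
  π[h](ρ[h/b](S)) → 3
  (σ[h<7](π[h](T)) ∪ π[h](ρ[h/b](S))) → 6
  U → 5
  ((σ[h<7](π[h](T)) ∪ π[h](ρ[h/b](S))) ⋈[h=f] U) → 4

|E| = 4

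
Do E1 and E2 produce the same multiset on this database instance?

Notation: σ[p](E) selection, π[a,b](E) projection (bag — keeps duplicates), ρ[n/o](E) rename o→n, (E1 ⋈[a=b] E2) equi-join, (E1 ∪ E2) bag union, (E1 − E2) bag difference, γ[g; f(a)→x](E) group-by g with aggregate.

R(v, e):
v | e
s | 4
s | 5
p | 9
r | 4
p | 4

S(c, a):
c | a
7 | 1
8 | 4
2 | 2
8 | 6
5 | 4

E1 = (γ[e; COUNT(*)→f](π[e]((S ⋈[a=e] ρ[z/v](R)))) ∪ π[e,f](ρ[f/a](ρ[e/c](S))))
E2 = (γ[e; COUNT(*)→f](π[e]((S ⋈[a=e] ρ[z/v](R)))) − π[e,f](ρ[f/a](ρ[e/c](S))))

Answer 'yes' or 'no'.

E1 subexpression sizes:
  S → 5
  R → 5
  ρ[z/v](R) → 5
  (S ⋈[a=e] ρ[z/v](R)) → 6
  π[e]((S ⋈[a=e] ρ[z/v](R))) → 6
  γ[e; COUNT(*)→f](π[e]((S ⋈[a=e] ρ[z/v](R)))) → 1
  S → 5
  ρ[e/c](S) → 5
  ρ[f/a](ρ[e/c](S)) → 5
  π[e,f](ρ[f/a](ρ[e/c](S))) → 5
  (γ[e; COUNT(*)→f](π[e]((S ⋈[a=e] ρ[z/v](R)))) ∪ π[e,f](ρ[f/a](ρ[e/c](S)))) → 6
E2 subexpression sizes:
  S → 5
  R → 5
  ρ[z/v](R) → 5
  (S ⋈[a=e] ρ[z/v](R)) → 6
  π[e]((S ⋈[a=e] ρ[z/v](R))) → 6
  γ[e; COUNT(*)→f](π[e]((S ⋈[a=e] ρ[z/v](R)))) → 1
  S → 5
  ρ[e/c](S) → 5
  ρ[f/a](ρ[e/c](S)) → 5
  π[e,f](ρ[f/a](ρ[e/c](S))) → 5
  (γ[e; COUNT(*)→f](π[e]((S ⋈[a=e] ρ[z/v](R)))) − π[e,f](ρ[f/a](ρ[e/c](S)))) → 1

E1 result:
e | f
2 | 2
4 | 6
5 | 4
7 | 1
8 | 4
8 | 6
E2 result:
e | f
4 | 6
Witness: (8, 4) appears 1× in E1 but 0× in E2.

no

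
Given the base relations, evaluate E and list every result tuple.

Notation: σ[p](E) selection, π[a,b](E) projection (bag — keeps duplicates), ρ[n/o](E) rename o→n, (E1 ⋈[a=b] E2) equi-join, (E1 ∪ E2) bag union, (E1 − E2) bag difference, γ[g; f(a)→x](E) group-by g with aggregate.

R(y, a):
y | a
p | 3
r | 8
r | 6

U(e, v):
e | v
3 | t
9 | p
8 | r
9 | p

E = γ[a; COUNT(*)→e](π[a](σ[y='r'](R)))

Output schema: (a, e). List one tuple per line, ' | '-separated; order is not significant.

Row counts bottom-up:
  R → 3
  σ[y='r'](R) → 2
  π[a](σ[y='r'](R)) → 2
  γ[a; COUNT(*)→e](π[a](σ[y='r'](R))) → 2

== RESULT ==
a | e
6 | 1
8 | 1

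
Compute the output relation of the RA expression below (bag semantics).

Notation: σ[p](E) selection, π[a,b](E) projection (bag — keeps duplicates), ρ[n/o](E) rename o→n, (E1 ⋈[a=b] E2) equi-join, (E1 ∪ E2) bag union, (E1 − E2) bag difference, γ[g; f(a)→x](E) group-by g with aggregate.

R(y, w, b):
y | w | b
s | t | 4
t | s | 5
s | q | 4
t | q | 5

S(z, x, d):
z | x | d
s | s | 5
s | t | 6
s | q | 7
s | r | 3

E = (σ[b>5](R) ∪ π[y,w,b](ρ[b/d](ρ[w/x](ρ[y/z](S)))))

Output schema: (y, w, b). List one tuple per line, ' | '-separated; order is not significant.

Subexpression sizes:
  R → 4
  σ[b>5](R) → 0
  S → 4
  ρ[y/z](S) → 4
  ρ[w/x](ρ[y/z](S)) → 4
  ρ[b/d](ρ[w/x](ρ[y/z](S))) → 4
  π[y,w,b](ρ[b/d](ρ[w/x](ρ[y/z](S)))) → 4
  (σ[b>5](R) ∪ π[y,w,b](ρ[b/d](ρ[w/x](ρ[y/z](S))))) → 4

== RESULT ==
y | w | b
s | q | 7
s | r | 3
s | s | 5
s | t | 6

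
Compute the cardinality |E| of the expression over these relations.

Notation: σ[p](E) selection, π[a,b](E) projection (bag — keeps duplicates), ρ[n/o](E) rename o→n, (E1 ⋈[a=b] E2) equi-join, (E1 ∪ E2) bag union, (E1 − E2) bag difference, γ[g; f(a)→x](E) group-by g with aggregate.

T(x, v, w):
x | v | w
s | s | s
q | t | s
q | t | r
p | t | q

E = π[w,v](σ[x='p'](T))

Stepwise |·|:
  T → 4
  σ[x='p'](T) → 1
  π[w,v](σ[x='p'](T)) → 1

|E| = 1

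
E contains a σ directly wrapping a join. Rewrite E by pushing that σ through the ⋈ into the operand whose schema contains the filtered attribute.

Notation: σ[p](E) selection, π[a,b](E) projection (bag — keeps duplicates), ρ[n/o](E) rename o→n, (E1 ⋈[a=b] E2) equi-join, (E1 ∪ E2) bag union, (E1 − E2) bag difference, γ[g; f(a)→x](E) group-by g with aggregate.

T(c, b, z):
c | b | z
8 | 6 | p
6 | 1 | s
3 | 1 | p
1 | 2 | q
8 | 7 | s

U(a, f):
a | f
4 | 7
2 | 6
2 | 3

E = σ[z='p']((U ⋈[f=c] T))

σ filters on z, owned by the right side.
E' = (U ⋈[f=c] σ[z='p'](T))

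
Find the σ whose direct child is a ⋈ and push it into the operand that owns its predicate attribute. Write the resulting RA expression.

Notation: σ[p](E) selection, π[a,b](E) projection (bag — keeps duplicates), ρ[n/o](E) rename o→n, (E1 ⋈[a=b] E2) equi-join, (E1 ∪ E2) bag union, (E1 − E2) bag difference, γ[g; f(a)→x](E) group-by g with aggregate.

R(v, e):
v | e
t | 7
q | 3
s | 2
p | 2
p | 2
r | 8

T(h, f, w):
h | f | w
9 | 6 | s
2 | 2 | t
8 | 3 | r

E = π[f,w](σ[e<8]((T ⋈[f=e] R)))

σ filters on e, owned by the right side.
E' = π[f,w]((T ⋈[f=e] σ[e<8](R)))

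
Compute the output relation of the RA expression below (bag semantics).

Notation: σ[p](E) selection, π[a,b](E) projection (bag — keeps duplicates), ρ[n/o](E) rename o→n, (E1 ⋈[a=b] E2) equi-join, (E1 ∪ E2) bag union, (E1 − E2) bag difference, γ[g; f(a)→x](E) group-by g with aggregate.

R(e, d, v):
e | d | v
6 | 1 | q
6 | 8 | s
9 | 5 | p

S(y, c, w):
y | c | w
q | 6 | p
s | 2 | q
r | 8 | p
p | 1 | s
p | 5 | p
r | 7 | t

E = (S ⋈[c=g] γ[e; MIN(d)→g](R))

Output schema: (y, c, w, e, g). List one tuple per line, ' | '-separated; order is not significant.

Stepwise |·|:
  S → 6
  R → 3
  γ[e; MIN(d)→g](R) → 2
  (S ⋈[c=g] γ[e; MIN(d)→g](R)) → 2

== RESULT ==
y | c | w | e | g
p | 1 | s | 6 | 1
p | 5 | p | 9 | 5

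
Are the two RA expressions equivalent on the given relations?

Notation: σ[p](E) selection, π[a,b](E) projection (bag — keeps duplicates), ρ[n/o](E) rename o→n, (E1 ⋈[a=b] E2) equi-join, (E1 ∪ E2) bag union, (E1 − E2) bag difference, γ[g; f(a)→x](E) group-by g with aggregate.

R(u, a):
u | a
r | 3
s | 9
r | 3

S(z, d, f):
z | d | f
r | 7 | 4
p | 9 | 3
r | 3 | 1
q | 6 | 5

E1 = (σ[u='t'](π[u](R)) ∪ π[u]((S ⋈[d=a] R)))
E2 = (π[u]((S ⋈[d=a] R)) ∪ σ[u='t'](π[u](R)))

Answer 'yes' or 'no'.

E1 row counts bottom-up:
  R → 3
  π[u](R) → 3
  σ[u='t'](π[u](R)) → 0
  S → 4
  R → 3
  (S ⋈[d=a] R) → 3
  π[u]((S ⋈[d=a] R)) → 3
  (σ[u='t'](π[u](R)) ∪ π[u]((S ⋈[d=a] R))) → 3
E2 row counts bottom-up:
  S → 4
  R → 3
  (S ⋈[d=a] R) → 3
  π[u]((S ⋈[d=a] R)) → 3
  R → 3
  π[u](R) → 3
  σ[u='t'](π[u](R)) → 0
  (π[u]((S ⋈[d=a] R)) ∪ σ[u='t'](π[u](R))) → 3

E1 and E2 produce the same multiset:
u
r
r
s

yes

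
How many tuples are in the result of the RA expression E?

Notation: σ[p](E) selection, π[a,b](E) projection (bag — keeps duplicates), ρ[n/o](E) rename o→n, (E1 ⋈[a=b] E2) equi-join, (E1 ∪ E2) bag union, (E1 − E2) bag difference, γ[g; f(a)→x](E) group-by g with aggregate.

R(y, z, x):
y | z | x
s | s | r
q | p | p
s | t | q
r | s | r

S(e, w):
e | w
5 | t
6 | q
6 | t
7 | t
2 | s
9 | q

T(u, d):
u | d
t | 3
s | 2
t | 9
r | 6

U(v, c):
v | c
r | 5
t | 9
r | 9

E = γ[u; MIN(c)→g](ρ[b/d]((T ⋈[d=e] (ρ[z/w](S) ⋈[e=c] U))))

Row counts bottom-up:
  T → 4
  S → 6
  ρ[z/w](S) → 6
  U → 3
  (ρ[z/w](S) ⋈[e=c] U) → 3
  (T ⋈[d=e] (ρ[z/w](S) ⋈[e=c] U)) → 2
  ρ[b/d]((T ⋈[d=e] (ρ[z/w](S) ⋈[e=c] U))) → 2
  γ[u; MIN(c)→g](ρ[b/d]((T ⋈[d=e] (ρ[z/w](S) ⋈[e=c] U)))) → 1

|E| = 1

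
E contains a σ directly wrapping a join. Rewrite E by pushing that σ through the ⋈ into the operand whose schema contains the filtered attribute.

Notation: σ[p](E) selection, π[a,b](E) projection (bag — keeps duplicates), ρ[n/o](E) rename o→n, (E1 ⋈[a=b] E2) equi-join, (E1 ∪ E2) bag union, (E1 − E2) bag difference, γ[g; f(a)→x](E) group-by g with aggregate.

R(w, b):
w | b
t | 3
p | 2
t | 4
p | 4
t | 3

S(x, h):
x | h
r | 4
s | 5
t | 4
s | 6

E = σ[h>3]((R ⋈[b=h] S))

σ filters on h, owned by the right side.
E' = (R ⋈[b=h] σ[h>3](S))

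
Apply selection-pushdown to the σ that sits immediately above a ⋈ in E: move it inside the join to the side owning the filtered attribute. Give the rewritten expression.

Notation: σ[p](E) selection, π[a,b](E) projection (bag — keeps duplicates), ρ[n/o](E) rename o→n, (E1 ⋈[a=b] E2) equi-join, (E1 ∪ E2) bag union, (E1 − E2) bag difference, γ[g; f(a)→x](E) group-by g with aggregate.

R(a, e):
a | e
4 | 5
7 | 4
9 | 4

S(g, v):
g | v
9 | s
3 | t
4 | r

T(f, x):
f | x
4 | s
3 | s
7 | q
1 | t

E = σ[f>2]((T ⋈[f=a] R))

σ filters on f, owned by the left side.
E' = (σ[f>2](T) ⋈[f=a] R)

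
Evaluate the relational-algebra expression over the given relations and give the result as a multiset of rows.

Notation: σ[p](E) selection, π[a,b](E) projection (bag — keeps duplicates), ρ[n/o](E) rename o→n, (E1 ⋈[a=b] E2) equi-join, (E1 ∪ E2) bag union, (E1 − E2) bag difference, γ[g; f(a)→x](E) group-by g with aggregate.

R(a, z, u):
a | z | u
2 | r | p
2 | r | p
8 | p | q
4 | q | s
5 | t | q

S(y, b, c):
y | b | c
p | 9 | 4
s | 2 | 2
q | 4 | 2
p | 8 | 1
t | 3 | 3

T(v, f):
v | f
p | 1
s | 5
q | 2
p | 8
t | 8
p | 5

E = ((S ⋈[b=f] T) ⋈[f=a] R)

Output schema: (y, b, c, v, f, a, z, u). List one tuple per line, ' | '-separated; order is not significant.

Per-node cardinality:
  S → 5
  T → 6
  (S ⋈[b=f] T) → 3
  R → 5
  ((S ⋈[b=f] T) ⋈[f=a] R) → 4

== RESULT ==
y | b | c | v | f | a | z | u
p | 8 | 1 | p | 8 | 8 | p | q
p | 8 | 1 | t | 8 | 8 | p | q
s | 2 | 2 | q | 2 | 2 | r | p
s | 2 | 2 | q | 2 | 2 | r | p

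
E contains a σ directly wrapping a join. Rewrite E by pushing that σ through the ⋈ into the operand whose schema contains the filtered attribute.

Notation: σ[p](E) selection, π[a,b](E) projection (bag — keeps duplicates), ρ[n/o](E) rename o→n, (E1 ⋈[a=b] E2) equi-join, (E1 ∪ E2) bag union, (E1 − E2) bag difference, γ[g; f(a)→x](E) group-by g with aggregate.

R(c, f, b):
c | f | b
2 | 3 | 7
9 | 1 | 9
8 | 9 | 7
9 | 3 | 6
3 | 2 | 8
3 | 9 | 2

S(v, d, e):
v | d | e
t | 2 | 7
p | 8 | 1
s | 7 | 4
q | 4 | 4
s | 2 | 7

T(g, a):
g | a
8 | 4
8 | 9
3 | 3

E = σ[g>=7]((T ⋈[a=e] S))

σ filters on g, owned by the left side.
E' = (σ[g>=7](T) ⋈[a=e] S)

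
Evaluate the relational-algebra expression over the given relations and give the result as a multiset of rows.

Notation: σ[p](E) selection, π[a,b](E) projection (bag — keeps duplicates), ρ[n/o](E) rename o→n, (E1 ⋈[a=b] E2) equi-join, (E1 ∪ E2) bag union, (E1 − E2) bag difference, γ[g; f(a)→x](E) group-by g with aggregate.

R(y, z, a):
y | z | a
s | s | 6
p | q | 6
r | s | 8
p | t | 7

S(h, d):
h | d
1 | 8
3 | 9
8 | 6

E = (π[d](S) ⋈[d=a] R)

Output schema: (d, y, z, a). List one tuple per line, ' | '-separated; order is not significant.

Per-node cardinality:
  S → 3
  π[d](S) → 3
  R → 4
  (π[d](S) ⋈[d=a] R) → 3

== RESULT ==
d | y | z | a
6 | p | q | 6
6 | s | s | 6
8 | r | s | 8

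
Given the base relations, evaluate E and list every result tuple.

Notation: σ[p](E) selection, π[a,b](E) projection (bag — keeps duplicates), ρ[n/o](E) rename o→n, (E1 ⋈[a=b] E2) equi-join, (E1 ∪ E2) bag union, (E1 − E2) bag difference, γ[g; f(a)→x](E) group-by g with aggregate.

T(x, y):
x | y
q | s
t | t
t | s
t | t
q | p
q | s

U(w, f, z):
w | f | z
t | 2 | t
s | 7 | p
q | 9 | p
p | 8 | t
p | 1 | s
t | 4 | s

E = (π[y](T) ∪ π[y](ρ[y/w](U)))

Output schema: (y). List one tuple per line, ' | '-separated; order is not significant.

Row counts bottom-up:
  T → 6
  π[y](T) → 6
  U → 6
  ρ[y/w](U) → 6
  π[y](ρ[y/w](U)) → 6
  (π[y](T) ∪ π[y](ρ[y/w](U))) → 12

== RESULT ==
y
p
p
p
q
s
s
s
s
t
t
t
t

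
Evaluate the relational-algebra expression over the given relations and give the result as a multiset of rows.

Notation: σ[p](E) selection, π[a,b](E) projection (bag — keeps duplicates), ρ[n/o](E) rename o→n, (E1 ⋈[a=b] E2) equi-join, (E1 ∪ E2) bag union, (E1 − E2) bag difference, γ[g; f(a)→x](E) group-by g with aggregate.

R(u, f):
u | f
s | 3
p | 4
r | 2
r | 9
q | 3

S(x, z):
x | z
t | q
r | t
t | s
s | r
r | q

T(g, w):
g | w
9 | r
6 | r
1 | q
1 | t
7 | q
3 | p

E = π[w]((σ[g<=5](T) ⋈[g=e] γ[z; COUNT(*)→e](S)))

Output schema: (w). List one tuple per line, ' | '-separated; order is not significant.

Stepwise |·|:
  T → 6
  σ[g<=5](T) → 3
  S → 5
  γ[z; COUNT(*)→e](S) → 4
  (σ[g<=5](T) ⋈[g=e] γ[z; COUNT(*)→e](S)) → 6
  π[w]((σ[g<=5](T) ⋈[g=e] γ[z; COUNT(*)→e](S))) → 6

== RESULT ==
w
q
q
q
t
t
t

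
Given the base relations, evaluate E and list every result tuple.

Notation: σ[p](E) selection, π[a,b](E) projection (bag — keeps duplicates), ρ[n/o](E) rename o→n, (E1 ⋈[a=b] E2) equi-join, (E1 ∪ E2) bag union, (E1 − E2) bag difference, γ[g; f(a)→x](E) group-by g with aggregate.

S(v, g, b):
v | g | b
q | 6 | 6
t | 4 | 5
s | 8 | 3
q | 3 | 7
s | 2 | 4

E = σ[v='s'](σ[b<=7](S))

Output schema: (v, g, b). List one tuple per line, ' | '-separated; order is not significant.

Stepwise |·|:
  S → 5
  σ[b<=7](S) → 5
  σ[v='s'](σ[b<=7](S)) → 2

== RESULT ==
v | g | b
s | 2 | 4
s | 8 | 3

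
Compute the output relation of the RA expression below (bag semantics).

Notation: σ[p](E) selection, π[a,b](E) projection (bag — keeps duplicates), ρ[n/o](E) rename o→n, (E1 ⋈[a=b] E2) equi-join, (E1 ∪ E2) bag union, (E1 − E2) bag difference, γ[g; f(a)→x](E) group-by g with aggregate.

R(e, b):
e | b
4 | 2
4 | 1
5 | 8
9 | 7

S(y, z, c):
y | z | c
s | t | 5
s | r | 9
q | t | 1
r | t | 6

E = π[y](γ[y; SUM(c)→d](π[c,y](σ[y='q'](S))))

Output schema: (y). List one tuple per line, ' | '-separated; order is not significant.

Row counts bottom-up:
  S → 4
  σ[y='q'](S) → 1
  π[c,y](σ[y='q'](S)) → 1
  γ[y; SUM(c)→d](π[c,y](σ[y='q'](S))) → 1
  π[y](γ[y; SUM(c)→d](π[c,y](σ[y='q'](S)))) → 1

== RESULT ==
y
q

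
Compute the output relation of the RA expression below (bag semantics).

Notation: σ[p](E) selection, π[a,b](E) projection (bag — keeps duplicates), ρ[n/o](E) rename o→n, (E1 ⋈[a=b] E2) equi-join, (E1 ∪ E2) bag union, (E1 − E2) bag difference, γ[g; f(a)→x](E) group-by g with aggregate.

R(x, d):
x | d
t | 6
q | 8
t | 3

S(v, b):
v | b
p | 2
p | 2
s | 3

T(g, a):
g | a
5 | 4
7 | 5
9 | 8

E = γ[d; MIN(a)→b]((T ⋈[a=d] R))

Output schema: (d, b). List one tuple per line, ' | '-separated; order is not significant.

Row counts bottom-up:
  T → 3
  R → 3
  (T ⋈[a=d] R) → 1
  γ[d; MIN(a)→b]((T ⋈[a=d] R)) → 1

== RESULT ==
d | b
8 | 8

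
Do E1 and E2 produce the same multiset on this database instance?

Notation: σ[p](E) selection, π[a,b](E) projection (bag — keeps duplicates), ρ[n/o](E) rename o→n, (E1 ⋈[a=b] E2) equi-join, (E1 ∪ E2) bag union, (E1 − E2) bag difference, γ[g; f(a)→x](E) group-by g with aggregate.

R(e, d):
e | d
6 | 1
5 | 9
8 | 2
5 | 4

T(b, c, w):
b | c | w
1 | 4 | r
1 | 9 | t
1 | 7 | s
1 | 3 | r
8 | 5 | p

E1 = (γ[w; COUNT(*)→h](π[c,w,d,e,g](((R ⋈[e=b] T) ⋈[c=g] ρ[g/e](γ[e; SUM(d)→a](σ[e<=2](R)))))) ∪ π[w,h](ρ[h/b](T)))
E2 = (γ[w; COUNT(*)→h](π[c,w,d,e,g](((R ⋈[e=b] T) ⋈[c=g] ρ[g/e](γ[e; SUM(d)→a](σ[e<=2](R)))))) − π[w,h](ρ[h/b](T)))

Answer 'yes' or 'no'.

E1 per-node cardinality:
  R → 4
  T → 5
  (R ⋈[e=b] T) → 1
  R → 4
  σ[e<=2](R) → 0
  γ[e; SUM(d)→a](σ[e<=2](R)) → 0
  ρ[g/e](γ[e; SUM(d)→a](σ[e<=2](R))) → 0
  ((R ⋈[e=b] T) ⋈[c=g] ρ[g/e](γ[e; SUM(d)→a](σ[e<=2](R)))) → 0
  π[c,w,d,e,g](((R ⋈[e=b] T) ⋈[c=g] ρ[g/e](γ[e; SUM(d)→a](σ[e<=2](R))))) → 0
  γ[w; COUNT(*)→h](π[c,w,d,e,g](((R ⋈[e=b] T) ⋈[c=g] ρ[g/e](γ[e; SUM(d)→a](σ[e<=2](R)))))) → 0
  T → 5
  ρ[h/b](T) → 5
  π[w,h](ρ[h/b](T)) → 5
  (γ[w; COUNT(*)→h](π[c,w,d,e,g](((R ⋈[e=b] T) ⋈[c=g] ρ[g/e](γ[e; SUM(d)→a](σ[e<=2](R)))))) ∪ π[w,h](ρ[h/b](T))) → 5
E2 per-node cardinality:
  R → 4
  T → 5
  (R ⋈[e=b] T) → 1
  R → 4
  σ[e<=2](R) → 0
  γ[e; SUM(d)→a](σ[e<=2](R)) → 0
  ρ[g/e](γ[e; SUM(d)→a](σ[e<=2](R))) → 0
  ((R ⋈[e=b] T) ⋈[c=g] ρ[g/e](γ[e; SUM(d)→a](σ[e<=2](R)))) → 0
  π[c,w,d,e,g](((R ⋈[e=b] T) ⋈[c=g] ρ[g/e](γ[e; SUM(d)→a](σ[e<=2](R))))) → 0
  γ[w; COUNT(*)→h](π[c,w,d,e,g](((R ⋈[e=b] T) ⋈[c=g] ρ[g/e](γ[e; SUM(d)→a](σ[e<=2](R)))))) → 0
  T → 5
  ρ[h/b](T) → 5
  π[w,h](ρ[h/b](T)) → 5
  (γ[w; COUNT(*)→h](π[c,w,d,e,g](((R ⋈[e=b] T) ⋈[c=g] ρ[g/e](γ[e; SUM(d)→a](σ[e<=2](R)))))) − π[w,h](ρ[h/b](T))) → 0

E1 result:
w | h
p | 8
r | 1
r | 1
s | 1
t | 1
E2 result:
w | h
(0 rows)
Witness: ('r', 1) appears 2× in E1 but 0× in E2.

no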